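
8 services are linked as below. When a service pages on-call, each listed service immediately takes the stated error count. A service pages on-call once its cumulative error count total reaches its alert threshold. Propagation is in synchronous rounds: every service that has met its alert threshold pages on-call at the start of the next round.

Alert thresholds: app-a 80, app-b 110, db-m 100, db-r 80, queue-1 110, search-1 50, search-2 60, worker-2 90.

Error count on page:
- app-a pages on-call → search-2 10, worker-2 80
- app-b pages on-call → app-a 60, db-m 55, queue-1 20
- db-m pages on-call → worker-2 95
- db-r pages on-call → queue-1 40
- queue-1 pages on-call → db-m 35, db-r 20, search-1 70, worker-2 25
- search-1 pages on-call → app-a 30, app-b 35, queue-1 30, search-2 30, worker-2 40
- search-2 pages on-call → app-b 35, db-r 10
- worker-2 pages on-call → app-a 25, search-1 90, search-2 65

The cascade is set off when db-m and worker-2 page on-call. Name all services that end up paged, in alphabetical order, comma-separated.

db-m, search-1, search-2, worker-2

Round 1 — db-m, worker-2 page on-call (initial).
  app-a: +25 → 25 < 80
  search-1: +90 → 90 ≥ 50
  search-2: +65 → 65 ≥ 60
Round 2 — search-1, search-2 page on-call.
  app-a: +30 → 55 < 80
  app-b: +35+35 → 70 < 110
  db-r: +10 → 10 < 80
  queue-1: +30 → 30 < 110
No further pages.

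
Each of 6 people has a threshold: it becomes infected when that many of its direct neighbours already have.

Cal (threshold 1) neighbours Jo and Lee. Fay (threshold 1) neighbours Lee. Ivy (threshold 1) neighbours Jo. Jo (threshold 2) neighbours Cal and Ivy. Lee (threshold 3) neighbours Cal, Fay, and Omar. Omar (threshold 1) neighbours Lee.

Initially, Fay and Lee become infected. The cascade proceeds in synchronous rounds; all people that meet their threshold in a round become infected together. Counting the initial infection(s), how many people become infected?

Round 1 — Fay, Lee become infected (initial).
Round 2 — checking thresholds:
  Cal: 1 of 2 neighbours ≥ 1, becomes infected.
  Omar: 1 of 1 neighbours ≥ 1, becomes infected.
Round 3 — no new infections; cascade stops.

4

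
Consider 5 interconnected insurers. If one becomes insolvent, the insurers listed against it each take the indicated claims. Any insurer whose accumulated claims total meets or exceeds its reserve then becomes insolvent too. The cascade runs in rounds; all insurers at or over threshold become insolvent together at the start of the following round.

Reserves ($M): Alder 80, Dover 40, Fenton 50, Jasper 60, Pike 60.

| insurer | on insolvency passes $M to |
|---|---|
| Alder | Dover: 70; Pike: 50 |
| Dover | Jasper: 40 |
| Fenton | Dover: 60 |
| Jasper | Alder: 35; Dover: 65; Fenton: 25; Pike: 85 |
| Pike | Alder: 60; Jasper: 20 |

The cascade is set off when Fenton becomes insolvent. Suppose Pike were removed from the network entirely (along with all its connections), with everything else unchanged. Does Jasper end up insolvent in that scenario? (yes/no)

With Pike removed:
Round 1 — Fenton becomes insolvent (initial).
  Dover: +60 → 60 ≥ 40
Round 2 — Dover becomes insolvent.
  Jasper: +40 → 40 < 60
No further insolvencies.

no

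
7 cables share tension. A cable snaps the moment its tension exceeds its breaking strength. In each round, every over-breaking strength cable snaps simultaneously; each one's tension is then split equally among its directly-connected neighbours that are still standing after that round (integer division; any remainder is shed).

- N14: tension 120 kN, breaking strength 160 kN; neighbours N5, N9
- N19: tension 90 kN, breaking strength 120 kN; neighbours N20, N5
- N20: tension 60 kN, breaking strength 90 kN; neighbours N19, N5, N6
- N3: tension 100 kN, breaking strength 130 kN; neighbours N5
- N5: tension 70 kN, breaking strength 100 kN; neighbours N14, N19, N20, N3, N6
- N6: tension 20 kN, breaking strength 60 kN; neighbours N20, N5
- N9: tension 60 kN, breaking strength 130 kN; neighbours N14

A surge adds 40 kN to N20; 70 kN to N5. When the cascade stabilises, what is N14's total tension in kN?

155

Round 1 — N20 at 100 > 90; N5 at 140 > 100. N20, N5 snap.
  N20 sheds 100 kN to N19, N6: 50 each.
    N19: 90+50 = 140 > 120
    N6: 20+50 = 70 > 60
  N5 sheds 140 kN to N14, N19, N3, N6: 35 each.
    N14: 120+35 = 155 ≤ 160
    N19: 140+35 = 175 > 120
    N3: 100+35 = 135 > 130
    N6: 70+35 = 105 > 60
Round 2 — N19, N3, N6 snap.
  N19 sheds 175 kN: no online neighbours, lost.
  N3 sheds 135 kN: no online neighbours, lost.
  N6 sheds 105 kN: no online neighbours, lost.
No further breaks.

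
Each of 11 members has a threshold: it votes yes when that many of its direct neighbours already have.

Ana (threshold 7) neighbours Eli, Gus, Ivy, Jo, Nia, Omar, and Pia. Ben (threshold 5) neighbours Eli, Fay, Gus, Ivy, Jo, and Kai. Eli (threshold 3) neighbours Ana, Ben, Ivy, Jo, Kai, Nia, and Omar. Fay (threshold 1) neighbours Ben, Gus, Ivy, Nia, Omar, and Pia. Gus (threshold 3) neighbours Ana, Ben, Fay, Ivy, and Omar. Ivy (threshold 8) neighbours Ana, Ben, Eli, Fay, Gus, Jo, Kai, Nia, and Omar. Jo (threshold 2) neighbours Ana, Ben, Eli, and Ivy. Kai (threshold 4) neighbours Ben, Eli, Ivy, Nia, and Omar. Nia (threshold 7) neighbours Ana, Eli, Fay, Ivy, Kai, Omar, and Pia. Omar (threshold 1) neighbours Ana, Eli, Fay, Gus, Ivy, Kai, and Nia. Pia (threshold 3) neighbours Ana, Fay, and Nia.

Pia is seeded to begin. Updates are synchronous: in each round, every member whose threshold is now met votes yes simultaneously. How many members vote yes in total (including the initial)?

3

Round 1 — Pia votes yes (initial).
Round 2 — checking thresholds:
  Ana: 1 of 7 neighbours < 7, not yet.
  Fay: 1 of 6 neighbours ≥ 1, votes yes.
  Nia: 1 of 7 neighbours < 7, not yet.
Round 3 — checking thresholds:
  Ana: 1 of 7 neighbours < 7, not yet.
  Ben: 1 of 6 neighbours < 5, not yet.
  Gus: 1 of 5 neighbours < 3, not yet.
  Ivy: 1 of 9 neighbours < 8, not yet.
  Nia: 2 of 7 neighbours < 7, not yet.
  Omar: 1 of 7 neighbours ≥ 1, votes yes.
Round 4 — no new yes votes; cascade stops.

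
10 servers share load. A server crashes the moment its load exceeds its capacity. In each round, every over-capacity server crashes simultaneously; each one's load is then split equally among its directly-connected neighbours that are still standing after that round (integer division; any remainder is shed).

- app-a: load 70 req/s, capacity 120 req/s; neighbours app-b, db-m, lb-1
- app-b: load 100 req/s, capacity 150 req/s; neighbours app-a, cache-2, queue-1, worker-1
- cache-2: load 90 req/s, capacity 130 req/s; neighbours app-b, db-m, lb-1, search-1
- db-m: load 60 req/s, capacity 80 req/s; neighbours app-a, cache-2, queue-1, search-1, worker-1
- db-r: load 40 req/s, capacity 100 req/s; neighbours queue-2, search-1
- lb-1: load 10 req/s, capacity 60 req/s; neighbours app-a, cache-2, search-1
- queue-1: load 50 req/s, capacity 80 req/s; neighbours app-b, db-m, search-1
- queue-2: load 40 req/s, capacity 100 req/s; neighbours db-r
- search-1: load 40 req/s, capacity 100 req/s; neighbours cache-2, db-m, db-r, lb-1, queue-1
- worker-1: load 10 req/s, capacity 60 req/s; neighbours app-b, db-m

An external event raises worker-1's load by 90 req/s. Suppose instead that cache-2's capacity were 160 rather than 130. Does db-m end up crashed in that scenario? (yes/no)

yes

With cache-2's capacity at 160:
Round 1 — worker-1 at 100 > 60. worker-1 crashes.
  worker-1 sheds 100 req/s to app-b, db-m: 50 each.
    app-b: 100+50 = 150 ≤ 150
    db-m: 60+50 = 110 > 80
Round 2 — db-m crashes.
  db-m sheds 110 req/s to app-a, cache-2, queue-1, search-1: 27 each (2 lost).
    app-a: 70+27 = 97 ≤ 120
    cache-2: 90+27 = 117 ≤ 160
    queue-1: 50+27 = 77 ≤ 80
    search-1: 40+27 = 67 ≤ 100
No further crashes.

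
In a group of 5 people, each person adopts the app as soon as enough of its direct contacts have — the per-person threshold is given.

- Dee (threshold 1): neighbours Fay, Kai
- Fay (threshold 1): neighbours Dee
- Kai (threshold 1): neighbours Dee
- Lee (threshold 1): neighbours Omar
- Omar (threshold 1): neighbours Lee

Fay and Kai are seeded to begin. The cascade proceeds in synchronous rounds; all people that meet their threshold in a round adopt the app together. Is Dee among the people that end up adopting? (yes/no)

yes

Round 1 — Fay, Kai adopt the app (initial).
Round 2 — checking thresholds:
  Dee: 2 of 2 neighbours ≥ 1, adopts the app.
Round 3 — no new adoptions; cascade stops.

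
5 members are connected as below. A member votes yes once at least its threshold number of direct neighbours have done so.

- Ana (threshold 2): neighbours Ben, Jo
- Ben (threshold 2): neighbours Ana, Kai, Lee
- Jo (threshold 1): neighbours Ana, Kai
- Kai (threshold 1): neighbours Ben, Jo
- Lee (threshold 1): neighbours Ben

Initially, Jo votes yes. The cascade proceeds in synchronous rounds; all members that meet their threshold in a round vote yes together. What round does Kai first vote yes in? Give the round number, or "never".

Round 1 — Jo votes yes (initial).
Round 2 — checking thresholds:
  Ana: 1 of 2 neighbours < 2, holds.
  Kai: 1 of 2 neighbours ≥ 1, votes yes.
Round 3 — no new yes votes; cascade stops.

2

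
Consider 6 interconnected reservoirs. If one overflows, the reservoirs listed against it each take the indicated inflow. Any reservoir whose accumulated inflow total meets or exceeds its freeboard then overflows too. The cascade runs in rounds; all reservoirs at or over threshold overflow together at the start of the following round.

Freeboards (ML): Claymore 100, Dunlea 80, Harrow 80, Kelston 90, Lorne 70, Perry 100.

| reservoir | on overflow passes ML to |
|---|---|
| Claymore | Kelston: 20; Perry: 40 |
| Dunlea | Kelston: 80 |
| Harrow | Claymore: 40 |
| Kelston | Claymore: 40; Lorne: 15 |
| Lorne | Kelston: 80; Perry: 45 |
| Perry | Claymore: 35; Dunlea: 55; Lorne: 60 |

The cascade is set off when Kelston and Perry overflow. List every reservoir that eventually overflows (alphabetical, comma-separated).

Kelston, Lorne, Perry

Round 1 — Kelston, Perry overflow (initial).
  Claymore: +40+35 → 75 < 100
  Dunlea: +55 → 55 < 80
  Lorne: +15+60 → 75 ≥ 70
Round 2 — Lorne overflows.
No further overflows.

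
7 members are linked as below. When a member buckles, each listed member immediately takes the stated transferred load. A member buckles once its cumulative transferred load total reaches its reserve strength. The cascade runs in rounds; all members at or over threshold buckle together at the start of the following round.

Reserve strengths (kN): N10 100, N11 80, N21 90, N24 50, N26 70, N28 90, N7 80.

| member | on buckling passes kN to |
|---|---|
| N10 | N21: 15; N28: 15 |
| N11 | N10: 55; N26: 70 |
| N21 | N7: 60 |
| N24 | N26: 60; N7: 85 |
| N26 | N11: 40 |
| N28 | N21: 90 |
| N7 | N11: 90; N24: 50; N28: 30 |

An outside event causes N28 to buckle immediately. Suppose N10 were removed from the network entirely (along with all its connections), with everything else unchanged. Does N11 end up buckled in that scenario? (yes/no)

With N10 removed:
Round 1 — N28 buckles (initial).
  N21: +90 → 90 ≥ 90
Round 2 — N21 buckles.
  N7: +60 → 60 < 80
No further bucklings.

no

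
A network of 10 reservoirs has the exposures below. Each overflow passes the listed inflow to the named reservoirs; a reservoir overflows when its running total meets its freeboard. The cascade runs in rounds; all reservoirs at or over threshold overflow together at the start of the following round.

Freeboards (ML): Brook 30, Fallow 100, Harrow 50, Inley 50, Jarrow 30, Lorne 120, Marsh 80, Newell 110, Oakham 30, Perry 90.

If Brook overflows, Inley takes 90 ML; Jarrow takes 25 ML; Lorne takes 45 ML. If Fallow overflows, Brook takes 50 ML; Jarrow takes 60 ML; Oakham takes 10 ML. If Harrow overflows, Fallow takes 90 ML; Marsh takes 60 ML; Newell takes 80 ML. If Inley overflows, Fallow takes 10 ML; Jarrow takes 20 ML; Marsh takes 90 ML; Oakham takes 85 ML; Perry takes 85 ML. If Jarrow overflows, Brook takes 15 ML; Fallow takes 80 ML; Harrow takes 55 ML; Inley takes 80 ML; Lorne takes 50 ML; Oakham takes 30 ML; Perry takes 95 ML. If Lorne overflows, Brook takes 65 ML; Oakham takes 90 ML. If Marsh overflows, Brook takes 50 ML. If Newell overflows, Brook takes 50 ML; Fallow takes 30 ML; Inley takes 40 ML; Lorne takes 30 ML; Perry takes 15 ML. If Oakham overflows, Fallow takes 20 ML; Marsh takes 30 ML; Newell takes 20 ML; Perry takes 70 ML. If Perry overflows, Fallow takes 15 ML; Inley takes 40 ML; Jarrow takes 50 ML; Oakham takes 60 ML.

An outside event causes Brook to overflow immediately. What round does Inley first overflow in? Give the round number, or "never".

Round 1 — Brook overflows (initial).
  Inley: +90 → 90 ≥ 50
  Jarrow: +25 → 25 < 30
  Lorne: +45 → 45 < 120
Round 2 — Inley overflows.
  Fallow: +10 → 10 < 100
  Jarrow: +20 → 45 ≥ 30
  Marsh: +90 → 90 ≥ 80
  Oakham: +85 → 85 ≥ 30
  Perry: +85 → 85 < 90
Round 3 — Jarrow, Marsh, Oakham overflow.
  Fallow: +80+20 → 110 ≥ 100
  Harrow: +55 → 55 ≥ 50
  Lorne: +50 → 95 < 120
  Newell: +20 → 20 < 110
  Perry: +95+70 → 250 ≥ 90
Round 4 — Fallow, Harrow, Perry overflow.
  Newell: +80 → 100 < 110
No further overflows.

2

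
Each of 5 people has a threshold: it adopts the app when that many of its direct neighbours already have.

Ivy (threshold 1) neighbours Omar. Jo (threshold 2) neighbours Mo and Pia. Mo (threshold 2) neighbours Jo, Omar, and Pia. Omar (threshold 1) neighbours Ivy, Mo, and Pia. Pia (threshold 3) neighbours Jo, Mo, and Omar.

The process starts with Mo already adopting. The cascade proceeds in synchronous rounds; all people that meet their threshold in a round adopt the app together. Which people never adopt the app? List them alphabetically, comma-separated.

Round 1 — Mo adopts the app (initial).
Round 2 — checking thresholds:
  Jo: 1 of 2 neighbours < 2, not yet.
  Omar: 1 of 3 neighbours ≥ 1, adopts the app.
  Pia: 1 of 3 neighbours < 3, not yet.
Round 3 — checking thresholds:
  Ivy: 1 of 1 neighbours ≥ 1, adopts the app.
  Jo: 1 of 2 neighbours < 2, not yet.
  Pia: 2 of 3 neighbours < 3, not yet.
Round 4 — no new adoptions; cascade stops.

Jo, Pia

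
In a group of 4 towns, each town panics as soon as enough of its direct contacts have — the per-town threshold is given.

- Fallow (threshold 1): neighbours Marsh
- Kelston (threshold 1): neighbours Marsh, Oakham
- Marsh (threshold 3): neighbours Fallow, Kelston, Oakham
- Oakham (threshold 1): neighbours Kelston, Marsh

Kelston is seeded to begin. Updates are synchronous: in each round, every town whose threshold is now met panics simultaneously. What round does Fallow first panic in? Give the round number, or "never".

Round 1 — Kelston panics (initial).
Round 2 — checking thresholds:
  Marsh: 1 of 3 neighbours < 3, not yet.
  Oakham: 1 of 2 neighbours ≥ 1, panics.
Round 3 — no new panics; cascade stops.

never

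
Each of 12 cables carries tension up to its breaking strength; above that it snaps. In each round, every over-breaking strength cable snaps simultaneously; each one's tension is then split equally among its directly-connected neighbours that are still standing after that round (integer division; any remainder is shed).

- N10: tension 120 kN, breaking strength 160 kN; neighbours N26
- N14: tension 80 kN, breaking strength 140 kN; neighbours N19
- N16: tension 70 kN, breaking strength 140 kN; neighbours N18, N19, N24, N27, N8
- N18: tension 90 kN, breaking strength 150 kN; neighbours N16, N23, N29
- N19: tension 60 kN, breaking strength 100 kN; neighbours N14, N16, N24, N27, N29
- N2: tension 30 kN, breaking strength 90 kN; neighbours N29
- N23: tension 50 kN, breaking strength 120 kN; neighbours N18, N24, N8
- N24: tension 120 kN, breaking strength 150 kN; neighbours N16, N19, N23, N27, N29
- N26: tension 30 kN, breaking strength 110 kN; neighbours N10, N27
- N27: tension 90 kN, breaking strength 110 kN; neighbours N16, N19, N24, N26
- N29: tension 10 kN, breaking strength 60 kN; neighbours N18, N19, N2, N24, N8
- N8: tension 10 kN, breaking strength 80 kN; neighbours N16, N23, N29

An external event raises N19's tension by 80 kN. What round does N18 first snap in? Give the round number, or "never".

5

Round 1 — N19 at 140 > 100. N19 snaps.
  N19 sheds 140 kN to N14, N16, N24, N27, N29: 28 each.
    N14: 80+28 = 108 ≤ 140
    N16: 70+28 = 98 ≤ 140
    N24: 120+28 = 148 ≤ 150
    N27: 90+28 = 118 > 110
    N29: 10+28 = 38 ≤ 60
Round 2 — N27 snaps.
  N27 sheds 118 kN to N16, N24, N26: 39 each (1 lost).
    N16: 98+39 = 137 ≤ 140
    N24: 148+39 = 187 > 150
    N26: 30+39 = 69 ≤ 110
Round 3 — N24 snaps.
  N24 sheds 187 kN to N16, N23, N29: 62 each (1 lost).
    N16: 137+62 = 199 > 140
    N23: 50+62 = 112 ≤ 120
    N29: 38+62 = 100 > 60
Round 4 — N16, N29 snap.
  N16 sheds 199 kN to N18, N8: 99 each (1 lost).
    N18: 90+99 = 189 > 150
    N8: 10+99 = 109 > 80
  N29 sheds 100 kN to N18, N2, N8: 33 each (1 lost).
    N18: 189+33 = 222 > 150
    N2: 30+33 = 63 ≤ 90
    N8: 109+33 = 142 > 80
Round 5 — N18, N8 snap.
  N18 sheds 222 kN to N23: 222 each.
    N23: 112+222 = 334 > 120
  N8 sheds 142 kN to N23: 142 each.
    N23: 334+142 = 476 > 120
Round 6 — N23 snaps.
  N23 sheds 476 kN: no online neighbours, lost.
No further breaks.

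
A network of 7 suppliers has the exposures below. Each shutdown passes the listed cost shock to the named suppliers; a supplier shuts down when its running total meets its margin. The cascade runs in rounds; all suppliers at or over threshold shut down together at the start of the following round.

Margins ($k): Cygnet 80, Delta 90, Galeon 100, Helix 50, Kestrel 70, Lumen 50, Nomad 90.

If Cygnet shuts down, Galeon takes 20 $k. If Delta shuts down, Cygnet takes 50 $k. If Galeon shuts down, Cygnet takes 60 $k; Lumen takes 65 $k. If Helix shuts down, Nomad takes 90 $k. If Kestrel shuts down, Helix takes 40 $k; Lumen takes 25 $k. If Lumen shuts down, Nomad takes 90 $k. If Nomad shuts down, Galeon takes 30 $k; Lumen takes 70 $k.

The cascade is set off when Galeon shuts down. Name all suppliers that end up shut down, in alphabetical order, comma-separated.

Round 1 — Galeon shuts down (initial).
  Cygnet: +60 → 60 < 80
  Lumen: +65 → 65 ≥ 50
Round 2 — Lumen shuts down.
  Nomad: +90 → 90 ≥ 90
Round 3 — Nomad shuts down.
No further shutdowns.

Galeon, Lumen, Nomad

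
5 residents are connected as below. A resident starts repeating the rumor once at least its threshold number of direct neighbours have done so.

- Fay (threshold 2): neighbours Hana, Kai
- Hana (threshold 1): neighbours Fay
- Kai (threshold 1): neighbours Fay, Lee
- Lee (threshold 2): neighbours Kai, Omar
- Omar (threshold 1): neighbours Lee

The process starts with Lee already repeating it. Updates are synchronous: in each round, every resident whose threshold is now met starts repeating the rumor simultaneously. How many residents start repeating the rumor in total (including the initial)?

Round 1 — Lee starts repeating the rumor (initial).
Round 2 — checking thresholds:
  Kai: 1 of 2 neighbours ≥ 1, starts repeating the rumor.
  Omar: 1 of 1 neighbours ≥ 1, starts repeating the rumor.
Round 3 — no new spreads; cascade stops.

3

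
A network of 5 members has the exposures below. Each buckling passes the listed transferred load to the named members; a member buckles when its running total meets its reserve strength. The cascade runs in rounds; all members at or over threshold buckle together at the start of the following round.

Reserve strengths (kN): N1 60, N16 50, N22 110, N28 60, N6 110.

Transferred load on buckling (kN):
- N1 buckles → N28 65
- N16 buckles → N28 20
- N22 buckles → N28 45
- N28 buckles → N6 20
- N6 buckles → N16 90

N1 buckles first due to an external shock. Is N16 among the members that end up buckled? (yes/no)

no

Round 1 — N1 buckles (initial).
  N28: +65 → 65 ≥ 60
Round 2 — N28 buckles.
  N6: +20 → 20 < 110
No further bucklings.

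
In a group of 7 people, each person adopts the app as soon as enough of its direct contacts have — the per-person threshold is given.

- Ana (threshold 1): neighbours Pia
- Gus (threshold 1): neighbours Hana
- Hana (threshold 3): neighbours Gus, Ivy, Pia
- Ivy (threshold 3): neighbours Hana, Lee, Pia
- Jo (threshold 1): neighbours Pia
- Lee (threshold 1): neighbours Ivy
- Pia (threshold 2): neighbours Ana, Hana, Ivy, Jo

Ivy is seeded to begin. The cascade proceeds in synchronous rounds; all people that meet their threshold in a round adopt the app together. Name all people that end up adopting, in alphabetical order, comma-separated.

Round 1 — Ivy adopts the app (initial).
Round 2 — checking thresholds:
  Hana: 1 of 3 neighbours < 3, holds.
  Lee: 1 of 1 neighbours ≥ 1, adopts the app.
  Pia: 1 of 4 neighbours < 2, holds.
Round 3 — no new adoptions; cascade stops.

Ivy, Lee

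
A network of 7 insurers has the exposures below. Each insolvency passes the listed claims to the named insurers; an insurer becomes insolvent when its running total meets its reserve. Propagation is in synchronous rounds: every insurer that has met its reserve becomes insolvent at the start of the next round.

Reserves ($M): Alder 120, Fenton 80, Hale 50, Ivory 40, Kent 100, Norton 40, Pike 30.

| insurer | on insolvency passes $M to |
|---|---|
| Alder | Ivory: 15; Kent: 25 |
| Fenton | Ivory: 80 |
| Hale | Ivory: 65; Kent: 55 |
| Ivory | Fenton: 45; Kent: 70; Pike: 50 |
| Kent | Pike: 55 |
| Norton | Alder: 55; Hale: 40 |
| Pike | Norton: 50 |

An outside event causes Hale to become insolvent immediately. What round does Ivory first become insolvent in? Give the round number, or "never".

2

Round 1 — Hale becomes insolvent (initial).
  Ivory: +65 → 65 ≥ 40
  Kent: +55 → 55 < 100
Round 2 — Ivory becomes insolvent.
  Fenton: +45 → 45 < 80
  Kent: +70 → 125 ≥ 100
  Pike: +50 → 50 ≥ 30
Round 3 — Kent, Pike become insolvent.
  Norton: +50 → 50 ≥ 40
Round 4 — Norton becomes insolvent.
  Alder: +55 → 55 < 120
No further insolvencies.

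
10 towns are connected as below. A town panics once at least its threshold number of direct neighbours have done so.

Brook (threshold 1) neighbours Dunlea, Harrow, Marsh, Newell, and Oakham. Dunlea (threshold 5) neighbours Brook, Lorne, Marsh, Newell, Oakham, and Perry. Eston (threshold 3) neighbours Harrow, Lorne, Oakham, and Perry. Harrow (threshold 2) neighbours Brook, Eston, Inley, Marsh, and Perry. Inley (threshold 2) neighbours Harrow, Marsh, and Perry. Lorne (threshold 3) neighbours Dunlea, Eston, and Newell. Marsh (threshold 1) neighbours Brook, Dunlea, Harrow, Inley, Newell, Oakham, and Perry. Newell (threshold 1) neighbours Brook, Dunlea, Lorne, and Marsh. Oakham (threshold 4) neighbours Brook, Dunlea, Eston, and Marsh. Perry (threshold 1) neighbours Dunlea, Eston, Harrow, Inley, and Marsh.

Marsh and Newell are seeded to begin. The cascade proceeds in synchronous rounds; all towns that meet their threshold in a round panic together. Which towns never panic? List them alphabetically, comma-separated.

Round 1 — Marsh, Newell panic (initial).
Round 2 — checking thresholds:
  Brook: 2 of 5 neighbours ≥ 1, panics.
  Dunlea: 2 of 6 neighbours < 5, holds.
  Harrow: 1 of 5 neighbours < 2, holds.
  Inley: 1 of 3 neighbours < 2, holds.
  Lorne: 1 of 3 neighbours < 3, holds.
  Oakham: 1 of 4 neighbours < 4, holds.
  Perry: 1 of 5 neighbours ≥ 1, panics.
Round 3 — checking thresholds:
  Dunlea: 4 of 6 neighbours < 5, holds.
  Eston: 1 of 4 neighbours < 3, holds.
  Harrow: 3 of 5 neighbours ≥ 2, panics.
  Inley: 2 of 3 neighbours ≥ 2, panics.
  Lorne: 1 of 3 neighbours < 3, holds.
  Oakham: 2 of 4 neighbours < 4, holds.
Round 4 — no new panics; cascade stops.

Dunlea, Eston, Lorne, Oakham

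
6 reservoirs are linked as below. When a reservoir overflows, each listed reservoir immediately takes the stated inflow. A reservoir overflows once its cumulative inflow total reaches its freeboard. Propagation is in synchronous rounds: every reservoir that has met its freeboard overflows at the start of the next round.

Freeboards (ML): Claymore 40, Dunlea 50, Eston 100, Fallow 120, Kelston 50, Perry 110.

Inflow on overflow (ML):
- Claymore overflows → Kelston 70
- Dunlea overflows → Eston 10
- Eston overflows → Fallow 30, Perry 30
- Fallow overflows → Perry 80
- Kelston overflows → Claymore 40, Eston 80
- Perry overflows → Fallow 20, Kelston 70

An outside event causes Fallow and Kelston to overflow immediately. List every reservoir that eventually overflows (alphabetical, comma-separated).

Claymore, Fallow, Kelston

Round 1 — Fallow, Kelston overflow (initial).
  Claymore: +40 → 40 ≥ 40
  Eston: +80 → 80 < 100
  Perry: +80 → 80 < 110
Round 2 — Claymore overflows.
No further overflows.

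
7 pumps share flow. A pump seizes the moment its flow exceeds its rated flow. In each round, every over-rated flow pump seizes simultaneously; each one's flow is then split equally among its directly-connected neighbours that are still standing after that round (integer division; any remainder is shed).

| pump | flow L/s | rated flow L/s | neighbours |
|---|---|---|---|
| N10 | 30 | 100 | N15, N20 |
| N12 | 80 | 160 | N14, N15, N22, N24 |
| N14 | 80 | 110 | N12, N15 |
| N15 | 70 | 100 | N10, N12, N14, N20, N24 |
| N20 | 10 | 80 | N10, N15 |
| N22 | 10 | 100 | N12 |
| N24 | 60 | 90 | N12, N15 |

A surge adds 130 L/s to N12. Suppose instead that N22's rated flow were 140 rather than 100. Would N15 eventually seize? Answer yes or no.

With N22's rated flow at 140:
Round 1 — N12 at 210 > 160. N12 seizes.
  N12 sheds 210 L/s to N14, N15, N22, N24: 52 each (2 lost).
    N14: 80+52 = 132 > 110
    N15: 70+52 = 122 > 100
    N22: 10+52 = 62 ≤ 140
    N24: 60+52 = 112 > 90
Round 2 — N14, N15, N24 seize.
  N14 sheds 132 L/s: no online neighbours, lost.
  N15 sheds 122 L/s to N10, N20: 61 each.
    N10: 30+61 = 91 ≤ 100
    N20: 10+61 = 71 ≤ 80
  N24 sheds 112 L/s: no online neighbours, lost.
No further seizures.

yes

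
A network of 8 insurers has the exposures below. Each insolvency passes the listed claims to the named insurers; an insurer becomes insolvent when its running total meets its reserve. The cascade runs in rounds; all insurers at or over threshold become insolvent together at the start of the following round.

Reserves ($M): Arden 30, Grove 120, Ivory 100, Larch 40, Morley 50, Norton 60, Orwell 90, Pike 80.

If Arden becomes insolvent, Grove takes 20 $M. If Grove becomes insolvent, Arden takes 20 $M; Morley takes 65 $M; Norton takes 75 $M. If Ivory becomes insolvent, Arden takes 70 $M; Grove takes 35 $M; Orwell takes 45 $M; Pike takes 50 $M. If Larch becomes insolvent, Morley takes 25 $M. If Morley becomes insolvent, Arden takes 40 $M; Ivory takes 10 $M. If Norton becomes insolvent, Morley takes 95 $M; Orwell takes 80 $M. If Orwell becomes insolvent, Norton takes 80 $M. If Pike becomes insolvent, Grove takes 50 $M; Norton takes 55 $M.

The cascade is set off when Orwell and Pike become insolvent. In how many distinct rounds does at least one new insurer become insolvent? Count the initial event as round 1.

4

Round 1 — Orwell, Pike become insolvent (initial).
  Grove: +50 → 50 < 120
  Norton: +80+55 → 135 ≥ 60
Round 2 — Norton becomes insolvent.
  Morley: +95 → 95 ≥ 50
Round 3 — Morley becomes insolvent.
  Arden: +40 → 40 ≥ 30
  Ivory: +10 → 10 < 100
Round 4 — Arden becomes insolvent.
  Grove: +20 → 70 < 120
No further insolvencies.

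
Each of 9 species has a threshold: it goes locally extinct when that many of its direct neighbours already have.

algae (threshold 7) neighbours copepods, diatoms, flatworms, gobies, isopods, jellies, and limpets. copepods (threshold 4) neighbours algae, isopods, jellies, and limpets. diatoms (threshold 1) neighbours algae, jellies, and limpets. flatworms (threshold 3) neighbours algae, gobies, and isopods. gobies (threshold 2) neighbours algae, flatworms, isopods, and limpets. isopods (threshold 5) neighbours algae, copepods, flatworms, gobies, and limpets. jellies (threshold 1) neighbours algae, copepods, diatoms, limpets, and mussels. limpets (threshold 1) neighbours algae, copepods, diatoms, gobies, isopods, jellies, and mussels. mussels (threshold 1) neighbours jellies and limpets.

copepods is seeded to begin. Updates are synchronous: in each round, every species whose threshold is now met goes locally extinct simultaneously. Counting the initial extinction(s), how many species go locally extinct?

Round 1 — copepods goes locally extinct (initial).
Round 2 — checking thresholds:
  algae: 1 of 7 neighbours < 7, holds.
  isopods: 1 of 5 neighbours < 5, holds.
  jellies: 1 of 5 neighbours ≥ 1, goes locally extinct.
  limpets: 1 of 7 neighbours ≥ 1, goes locally extinct.
Round 3 — checking thresholds:
  algae: 3 of 7 neighbours < 7, holds.
  diatoms: 2 of 3 neighbours ≥ 1, goes locally extinct.
  gobies: 1 of 4 neighbours < 2, holds.
  isopods: 2 of 5 neighbours < 5, holds.
  mussels: 2 of 2 neighbours ≥ 1, goes locally extinct.
Round 4 — no new extinctions; cascade stops.

5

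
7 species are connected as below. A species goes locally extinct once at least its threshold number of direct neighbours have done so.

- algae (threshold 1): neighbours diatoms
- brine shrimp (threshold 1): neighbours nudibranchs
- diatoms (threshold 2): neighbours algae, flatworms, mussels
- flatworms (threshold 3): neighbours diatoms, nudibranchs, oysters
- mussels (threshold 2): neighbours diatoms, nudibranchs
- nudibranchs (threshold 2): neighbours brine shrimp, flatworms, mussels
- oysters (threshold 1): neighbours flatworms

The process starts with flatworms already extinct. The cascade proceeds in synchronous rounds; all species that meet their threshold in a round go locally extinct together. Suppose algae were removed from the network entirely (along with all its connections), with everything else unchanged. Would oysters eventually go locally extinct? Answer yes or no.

With algae removed:
Round 1 — flatworms goes locally extinct (initial).
Round 2 — checking thresholds:
  diatoms: 1 of 2 neighbours < 2, below threshold.
  nudibranchs: 1 of 3 neighbours < 2, below threshold.
  oysters: 1 of 1 neighbours ≥ 1, goes locally extinct.
Round 3 — no new extinctions; cascade stops.

yes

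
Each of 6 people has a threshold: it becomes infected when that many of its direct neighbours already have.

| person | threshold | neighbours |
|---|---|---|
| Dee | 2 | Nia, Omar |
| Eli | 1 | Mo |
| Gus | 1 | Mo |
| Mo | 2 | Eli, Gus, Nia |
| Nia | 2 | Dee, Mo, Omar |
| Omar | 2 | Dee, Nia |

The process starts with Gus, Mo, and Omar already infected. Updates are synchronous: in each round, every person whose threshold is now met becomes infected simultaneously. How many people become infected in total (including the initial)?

6

Round 1 — Gus, Mo, Omar become infected (initial).
Round 2 — checking thresholds:
  Dee: 1 of 2 neighbours < 2, not yet.
  Eli: 1 of 1 neighbours ≥ 1, becomes infected.
  Nia: 2 of 3 neighbours ≥ 2, becomes infected.
Round 3 — checking thresholds:
  Dee: 2 of 2 neighbours ≥ 2, becomes infected.
Round 4 — no new infections; cascade stops.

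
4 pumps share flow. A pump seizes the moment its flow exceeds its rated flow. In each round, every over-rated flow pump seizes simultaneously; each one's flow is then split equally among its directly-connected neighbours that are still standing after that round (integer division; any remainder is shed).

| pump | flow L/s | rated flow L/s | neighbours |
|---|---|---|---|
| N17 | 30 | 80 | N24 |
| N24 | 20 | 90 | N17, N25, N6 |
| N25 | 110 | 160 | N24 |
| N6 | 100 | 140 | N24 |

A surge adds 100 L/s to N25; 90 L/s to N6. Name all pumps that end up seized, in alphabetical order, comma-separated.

N17, N24, N25, N6

Round 1 — N25 at 210 > 160; N6 at 190 > 140. N25, N6 seize.
  N25 sheds 210 L/s to N24: 210 each.
    N24: 20+210 = 230 > 90
  N6 sheds 190 L/s to N24: 190 each.
    N24: 230+190 = 420 > 90
Round 2 — N24 seizes.
  N24 sheds 420 L/s to N17: 420 each.
    N17: 30+420 = 450 > 80
Round 3 — N17 seizes.
  N17 sheds 450 L/s: no online neighbours, lost.
No further seizures.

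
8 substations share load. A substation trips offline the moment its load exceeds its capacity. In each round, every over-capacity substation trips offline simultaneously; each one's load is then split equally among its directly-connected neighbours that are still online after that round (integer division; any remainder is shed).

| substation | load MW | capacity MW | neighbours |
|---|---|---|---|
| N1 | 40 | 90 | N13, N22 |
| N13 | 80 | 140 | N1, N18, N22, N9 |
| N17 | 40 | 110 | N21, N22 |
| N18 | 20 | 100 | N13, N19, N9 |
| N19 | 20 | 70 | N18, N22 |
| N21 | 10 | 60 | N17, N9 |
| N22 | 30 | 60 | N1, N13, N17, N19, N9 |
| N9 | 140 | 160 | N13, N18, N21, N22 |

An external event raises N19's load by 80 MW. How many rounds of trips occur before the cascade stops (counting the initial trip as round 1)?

2

Round 1 — N19 at 100 > 70. N19 trips offline.
  N19 sheds 100 MW to N18, N22: 50 each.
    N18: 20+50 = 70 ≤ 100
    N22: 30+50 = 80 > 60
Round 2 — N22 trips offline.
  N22 sheds 80 MW to N1, N13, N17, N9: 20 each.
    N1: 40+20 = 60 ≤ 90
    N13: 80+20 = 100 ≤ 140
    N17: 40+20 = 60 ≤ 110
    N9: 140+20 = 160 ≤ 160
No further trips.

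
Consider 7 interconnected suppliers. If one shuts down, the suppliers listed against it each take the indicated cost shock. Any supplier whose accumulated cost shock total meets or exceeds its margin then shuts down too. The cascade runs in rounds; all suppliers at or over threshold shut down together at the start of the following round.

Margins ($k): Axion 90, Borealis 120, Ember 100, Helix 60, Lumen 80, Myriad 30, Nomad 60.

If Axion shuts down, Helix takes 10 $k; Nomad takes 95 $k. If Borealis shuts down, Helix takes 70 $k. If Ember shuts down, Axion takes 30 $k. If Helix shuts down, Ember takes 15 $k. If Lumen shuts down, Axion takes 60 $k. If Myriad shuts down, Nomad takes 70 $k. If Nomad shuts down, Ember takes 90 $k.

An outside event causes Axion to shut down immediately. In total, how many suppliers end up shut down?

Round 1 — Axion shuts down (initial).
  Helix: +10 → 10 < 60
  Nomad: +95 → 95 ≥ 60
Round 2 — Nomad shuts down.
  Ember: +90 → 90 < 100
No further shutdowns.

2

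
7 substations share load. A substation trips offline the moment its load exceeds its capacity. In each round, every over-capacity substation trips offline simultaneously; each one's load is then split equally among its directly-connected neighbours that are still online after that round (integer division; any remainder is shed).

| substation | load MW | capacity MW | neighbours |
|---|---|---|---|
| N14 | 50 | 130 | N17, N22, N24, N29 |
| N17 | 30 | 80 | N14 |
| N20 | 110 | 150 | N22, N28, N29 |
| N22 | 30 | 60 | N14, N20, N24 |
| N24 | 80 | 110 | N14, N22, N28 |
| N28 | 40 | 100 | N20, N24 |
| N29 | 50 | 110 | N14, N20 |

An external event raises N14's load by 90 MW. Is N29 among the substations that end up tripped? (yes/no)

Round 1 — N14 at 140 > 130. N14 trips offline.
  N14 sheds 140 MW to N17, N22, N24, N29: 35 each.
    N17: 30+35 = 65 ≤ 80
    N22: 30+35 = 65 > 60
    N24: 80+35 = 115 > 110
    N29: 50+35 = 85 ≤ 110
Round 2 — N22, N24 trip offline.
  N22 sheds 65 MW to N20: 65 each.
    N20: 110+65 = 175 > 150
  N24 sheds 115 MW to N28: 115 each.
    N28: 40+115 = 155 > 100
Round 3 — N20, N28 trip offline.
  N20 sheds 175 MW to N29: 175 each.
    N29: 85+175 = 260 > 110
  N28 sheds 155 MW: no online neighbours, lost.
Round 4 — N29 trips offline.
  N29 sheds 260 MW: no online neighbours, lost.
No further trips.

yes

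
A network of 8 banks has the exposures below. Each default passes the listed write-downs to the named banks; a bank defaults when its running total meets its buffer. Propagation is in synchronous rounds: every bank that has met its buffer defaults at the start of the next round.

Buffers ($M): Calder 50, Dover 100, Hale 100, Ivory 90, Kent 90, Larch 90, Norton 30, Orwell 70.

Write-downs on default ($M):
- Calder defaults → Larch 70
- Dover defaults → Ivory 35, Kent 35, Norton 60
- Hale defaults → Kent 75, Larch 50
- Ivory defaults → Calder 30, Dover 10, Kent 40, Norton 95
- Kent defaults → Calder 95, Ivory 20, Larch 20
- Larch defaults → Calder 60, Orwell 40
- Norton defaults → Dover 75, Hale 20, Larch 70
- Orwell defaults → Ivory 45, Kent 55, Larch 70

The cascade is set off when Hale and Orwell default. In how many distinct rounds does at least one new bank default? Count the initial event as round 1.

3

Round 1 — Hale, Orwell default (initial).
  Ivory: +45 → 45 < 90
  Kent: +75+55 → 130 ≥ 90
  Larch: +50+70 → 120 ≥ 90
Round 2 — Kent, Larch default.
  Calder: +95+60 → 155 ≥ 50
  Ivory: +20 → 65 < 90
Round 3 — Calder defaults.
No further defaults.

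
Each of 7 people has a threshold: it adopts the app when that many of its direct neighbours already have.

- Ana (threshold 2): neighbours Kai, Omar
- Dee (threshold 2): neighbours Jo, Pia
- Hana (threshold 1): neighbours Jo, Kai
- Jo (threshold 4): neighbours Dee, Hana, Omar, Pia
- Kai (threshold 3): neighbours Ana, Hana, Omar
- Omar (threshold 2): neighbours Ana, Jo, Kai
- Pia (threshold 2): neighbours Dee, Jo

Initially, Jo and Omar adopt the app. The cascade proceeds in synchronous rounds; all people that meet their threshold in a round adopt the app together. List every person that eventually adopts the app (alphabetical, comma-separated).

Round 1 — Jo, Omar adopt the app (initial).
Round 2 — checking thresholds:
  Ana: 1 of 2 neighbours < 2, holds.
  Dee: 1 of 2 neighbours < 2, holds.
  Hana: 1 of 2 neighbours ≥ 1, adopts the app.
  Kai: 1 of 3 neighbours < 3, holds.
  Pia: 1 of 2 neighbours < 2, holds.
Round 3 — no new adoptions; cascade stops.

Hana, Jo, Omar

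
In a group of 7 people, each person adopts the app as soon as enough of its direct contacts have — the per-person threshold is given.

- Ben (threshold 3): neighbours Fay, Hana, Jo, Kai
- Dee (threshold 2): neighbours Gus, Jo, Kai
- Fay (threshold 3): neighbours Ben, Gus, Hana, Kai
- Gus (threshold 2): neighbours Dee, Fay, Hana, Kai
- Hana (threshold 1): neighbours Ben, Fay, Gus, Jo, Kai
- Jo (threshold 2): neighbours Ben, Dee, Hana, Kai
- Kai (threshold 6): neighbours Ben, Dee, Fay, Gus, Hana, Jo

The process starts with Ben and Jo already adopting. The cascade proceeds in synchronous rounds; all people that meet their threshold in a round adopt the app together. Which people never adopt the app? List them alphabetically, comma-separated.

Dee, Fay, Gus, Kai

Round 1 — Ben, Jo adopt the app (initial).
Round 2 — checking thresholds:
  Dee: 1 of 3 neighbours < 2, not yet.
  Fay: 1 of 4 neighbours < 3, not yet.
  Hana: 2 of 5 neighbours ≥ 1, adopts the app.
  Kai: 2 of 6 neighbours < 6, not yet.
Round 3 — no new adoptions; cascade stops.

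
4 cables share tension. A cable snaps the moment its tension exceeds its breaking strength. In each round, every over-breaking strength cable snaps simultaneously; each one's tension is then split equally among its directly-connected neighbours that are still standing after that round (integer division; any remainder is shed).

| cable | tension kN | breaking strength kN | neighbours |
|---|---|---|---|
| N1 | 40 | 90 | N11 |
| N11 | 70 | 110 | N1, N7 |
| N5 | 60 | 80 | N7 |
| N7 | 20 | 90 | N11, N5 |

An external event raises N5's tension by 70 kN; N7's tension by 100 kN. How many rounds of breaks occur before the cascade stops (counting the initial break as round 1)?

3

Round 1 — N5 at 130 > 80; N7 at 120 > 90. N5, N7 snap.
  N5 sheds 130 kN: no online neighbours, lost.
  N7 sheds 120 kN to N11: 120 each.
    N11: 70+120 = 190 > 110
Round 2 — N11 snaps.
  N11 sheds 190 kN to N1: 190 each.
    N1: 40+190 = 230 > 90
Round 3 — N1 snaps.
  N1 sheds 230 kN: no online neighbours, lost.
No further breaks.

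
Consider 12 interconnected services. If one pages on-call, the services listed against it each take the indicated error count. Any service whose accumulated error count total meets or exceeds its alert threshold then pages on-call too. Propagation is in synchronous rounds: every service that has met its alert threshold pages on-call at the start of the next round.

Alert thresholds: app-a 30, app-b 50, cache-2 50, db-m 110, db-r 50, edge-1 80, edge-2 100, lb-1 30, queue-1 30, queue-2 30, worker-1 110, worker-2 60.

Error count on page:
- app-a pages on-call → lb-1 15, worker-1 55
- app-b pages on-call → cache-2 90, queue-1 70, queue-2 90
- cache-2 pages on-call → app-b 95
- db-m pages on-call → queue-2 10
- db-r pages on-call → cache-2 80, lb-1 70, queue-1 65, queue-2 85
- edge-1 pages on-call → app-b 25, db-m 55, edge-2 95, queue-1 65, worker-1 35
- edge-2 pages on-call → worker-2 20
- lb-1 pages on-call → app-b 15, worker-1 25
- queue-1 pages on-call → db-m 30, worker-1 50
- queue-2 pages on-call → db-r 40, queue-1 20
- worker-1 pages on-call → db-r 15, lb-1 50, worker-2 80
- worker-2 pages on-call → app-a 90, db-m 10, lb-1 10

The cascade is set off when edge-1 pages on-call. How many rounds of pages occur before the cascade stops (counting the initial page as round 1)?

2

Round 1 — edge-1 pages on-call (initial).
  app-b: +25 → 25 < 50
  db-m: +55 → 55 < 110
  edge-2: +95 → 95 < 100
  queue-1: +65 → 65 ≥ 30
  worker-1: +35 → 35 < 110
Round 2 — queue-1 pages on-call.
  db-m: +30 → 85 < 110
  worker-1: +50 → 85 < 110
No further pages.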